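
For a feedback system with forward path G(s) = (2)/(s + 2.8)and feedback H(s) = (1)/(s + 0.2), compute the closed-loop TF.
Closed-loop T = G/(1+GH).
Numerator: G_num * H_den = 2*s + 0.4.
Denominator: G_den * H_den + G_num * H_num = (s^2 + 3*s + 0.56) + (2) = s^2 + 3*s + 2.56.
T(s) = (2*s + 0.4)/(s^2 + 3*s + 2.56)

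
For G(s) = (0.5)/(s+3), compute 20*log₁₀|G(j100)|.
Substitute s = j*100: G(j100) = 0.000149865 - 0.0049955j.
|G(j100)| = sqrt(Re² + Im²) = 0.004998.
20*log₁₀(0.004998) = -46.02 dB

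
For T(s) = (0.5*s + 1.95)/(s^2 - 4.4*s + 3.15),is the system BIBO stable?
Denominator: s^2 - 4.4*s + 3.15 = (s - 0.9)(s - 3.5). Poles: 0.9, 3.5. All Re(p)<0: No (unstable)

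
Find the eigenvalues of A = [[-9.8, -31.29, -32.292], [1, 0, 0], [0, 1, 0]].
Eigenvalues solve det(λI - A) = 0.
Characteristic polynomial: λ^3 + 9.8*λ^2 + 31.29*λ + 32.292 = 0.
Factor: (λ + 2.3)(λ + 3.6)(λ + 3.9) = 0.
Roots: -2.3, -3.6, -3.9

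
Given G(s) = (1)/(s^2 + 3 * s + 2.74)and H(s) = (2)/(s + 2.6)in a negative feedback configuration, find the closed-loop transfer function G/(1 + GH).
Closed-loop T = G/(1+GH).
Numerator: G_num * H_den = s + 2.6.
Denominator: G_den * H_den + G_num * H_num = (s^3 + 5.6*s^2 + 10.54*s + 7.124) + (2) = s^3 + 5.6*s^2 + 10.54*s + 9.124.
T(s) = (s + 2.6)/(s^3 + 5.6*s^2 + 10.54*s + 9.124)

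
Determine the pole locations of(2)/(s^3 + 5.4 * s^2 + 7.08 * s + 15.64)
Set denominator = 0: s^3 + 5.4*s^2 + 7.08*s + 15.64 = (s + 4.6)(s^2 + 0.8*s + 3.4) = 0 → Poles: -0.4 + 1.8j, -0.4 - 1.8j, -4.6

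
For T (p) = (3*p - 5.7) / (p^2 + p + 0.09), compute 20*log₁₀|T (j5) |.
Substitute p = j*5: T(j5) = 0.336149 - 0.534695j.
|T(j5)| = sqrt(Re² + Im²) = 0.6316.
20*log₁₀(0.6316) = -3.99 dB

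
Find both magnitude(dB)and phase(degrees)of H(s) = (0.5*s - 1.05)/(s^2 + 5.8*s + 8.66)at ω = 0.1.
Substitute s = j*0.1: H(j0.1) = -0.120458 + 0.0138573j.
|H| = 20*log₁₀(sqrt(Re²+Im²)) = -18.33 dB.
∠H = atan2(Im, Re) = 173.44°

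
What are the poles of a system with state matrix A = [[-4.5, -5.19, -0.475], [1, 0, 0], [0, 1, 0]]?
Eigenvalues solve det(λI - A) = 0.
Characteristic polynomial: λ^3 + 4.5*λ^2 + 5.19*λ + 0.475 = 0.
Factor: (λ + 0.1)(λ + 1.9)(λ + 2.5) = 0.
Roots: -0.1, -1.9, -2.5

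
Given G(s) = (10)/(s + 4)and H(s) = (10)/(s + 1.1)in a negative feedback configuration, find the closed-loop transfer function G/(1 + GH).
Closed-loop T = G/(1+GH).
Numerator: G_num * H_den = 10*s + 11.
Denominator: G_den * H_den + G_num * H_num = (s^2 + 5.1*s + 4.4) + (100) = s^2 + 5.1*s + 104.4.
T(s) = (10*s + 11)/(s^2 + 5.1*s + 104.4)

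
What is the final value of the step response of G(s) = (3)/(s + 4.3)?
FVT: lim_{t→∞} y(t) = lim_{s→0} s*Y(s) where Y(s) = G(s)/s.
= lim_{s→0} G(s) = G(0) = num(0)/den(0) = 3/4.3 = 0.6977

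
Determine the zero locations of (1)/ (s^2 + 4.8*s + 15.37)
Numerator is a nonzero constant (1) → Zeros: none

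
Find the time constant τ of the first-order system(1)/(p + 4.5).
First-order system: τ = -1/pole. Pole = -4.5. τ = -1/(-4.5) = 0.2222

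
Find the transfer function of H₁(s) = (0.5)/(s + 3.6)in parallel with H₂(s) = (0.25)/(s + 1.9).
Parallel: H = H₁ + H₂ = (n₁·d₂ + n₂·d₁)/(d₁·d₂).
n₁·d₂ = 0.5*s + 0.95. n₂·d₁ = 0.25*s + 0.9. Sum = 0.75*s + 1.85. d₁·d₂ = s^2 + 5.5*s + 6.84.
H(s) = (0.75*s + 1.85)/(s^2 + 5.5*s + 6.84)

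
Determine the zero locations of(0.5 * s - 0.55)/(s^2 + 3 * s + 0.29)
Set numerator = 0: 0.5*s - 0.55 = 0 → Zeros: 1.1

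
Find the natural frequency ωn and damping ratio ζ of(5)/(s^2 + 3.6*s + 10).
Underdamped: complex pole -1.8 + 2.6j. ωn = |pole| = 3.162, ζ = -Re(pole)/ωn = 0.5692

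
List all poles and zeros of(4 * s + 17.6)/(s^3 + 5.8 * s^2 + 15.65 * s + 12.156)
Set denominator = 0: s^3 + 5.8*s^2 + 15.65*s + 12.156 = (s + 1.2)(s^2 + 4.6*s + 10.13) = 0 → Poles: -1.2, -2.3 + 2.2j, -2.3 - 2.2j
Set numerator = 0: 4*s + 17.6 = 0 → Zeros: -4.4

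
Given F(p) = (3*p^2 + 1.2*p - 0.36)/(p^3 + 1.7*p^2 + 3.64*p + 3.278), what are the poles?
Set denominator = 0: p^3 + 1.7*p^2 + 3.64*p + 3.278 = (p + 1.1)(p^2 + 0.6*p + 2.98) = 0 → Poles: -0.3 + 1.7j, -0.3 - 1.7j, -1.1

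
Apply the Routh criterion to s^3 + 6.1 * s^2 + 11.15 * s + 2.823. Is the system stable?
Routh array:
s^3: [1, 11.15]; s^2: [6.1, 2.823]; s^1: [10.6872]; s^0: [2.823]
First column: [1, 6.1, 10.6872, 2.823]. Sign changes = 0.
Yes, stable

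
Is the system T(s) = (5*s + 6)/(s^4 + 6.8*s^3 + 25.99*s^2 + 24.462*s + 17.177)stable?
Denominator: s^4 + 6.8*s^3 + 25.99*s^2 + 24.462*s + 17.177 = (s^2 + 5.8*s + 19.3)(s^2 + s + 0.89). Poles: -0.5 + 0.8j, -0.5 - 0.8j, -2.9 + 3.3j, -2.9 - 3.3j. All Re(p)<0: Yes (stable)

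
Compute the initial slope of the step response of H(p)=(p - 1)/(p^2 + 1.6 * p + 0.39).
IVT: y'(0⁺) = lim_{p→∞} p²·Y(p) = lim_{p→∞} p·H(p).
deg(num) = 1, deg(den) = 2, relative degree = 1, so p·H(p) → (leading num)/(leading den) = 1/1 = 1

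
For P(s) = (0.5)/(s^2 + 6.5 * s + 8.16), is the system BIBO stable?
Denominator: s^2 + 6.5*s + 8.16 = (s + 4.8)(s + 1.7). Poles: -1.7, -4.8. All Re(p)<0: Yes (stable)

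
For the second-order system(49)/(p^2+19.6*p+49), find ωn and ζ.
Standard form: ωn²/(p²+2ζωn·p+ωn²).
const=49=ωn² → ωn=7, p coeff=19.6=2ζωn → ζ=1.4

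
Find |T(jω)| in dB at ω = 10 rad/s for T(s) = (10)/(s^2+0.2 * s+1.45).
Substitute s = j*10: T(j10) = -0.10143 - 0.00205844j.
|T(j10)| = sqrt(Re² + Im²) = 0.1015.
20*log₁₀(0.1015) = -19.87 dB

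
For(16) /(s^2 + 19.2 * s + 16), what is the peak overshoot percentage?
Standard form: ωn²/(s²+2ζωn·s+ωn²) → ωn = 4, ζ = 2.4.
ζ ≥ 1, so the response is non-oscillatory: peak overshoot = 0%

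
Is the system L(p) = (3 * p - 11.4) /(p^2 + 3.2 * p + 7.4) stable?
Denominator: p^2 + 3.2*p + 7.4. Poles: -1.6 + 2.2j, -1.6 - 2.2j. All Re(p)<0: Yes (stable)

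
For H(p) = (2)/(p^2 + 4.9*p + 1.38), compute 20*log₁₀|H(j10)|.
Substitute p = j*10: H(j10) = -0.0162647 - 0.0080812j.
|H(j10)| = sqrt(Re² + Im²) = 0.01816.
20*log₁₀(0.01816) = -34.82 dB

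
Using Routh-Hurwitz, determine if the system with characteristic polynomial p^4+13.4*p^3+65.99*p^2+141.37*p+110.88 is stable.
Routh array:
p^4: [1, 65.99, 110.88]; p^3: [13.4, 141.37]; p^2: [55.44, 110.88]; p^1: [114.57]; p^0: [110.88]
First column: [1, 13.4, 55.44, 114.57, 110.88]. Sign changes = 0.
Yes, stable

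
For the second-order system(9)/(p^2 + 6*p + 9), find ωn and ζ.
Standard form: ωn²/(p²+2ζωn·p+ωn²).
const=9=ωn² → ωn=3, p coeff=6=2ζωn → ζ=1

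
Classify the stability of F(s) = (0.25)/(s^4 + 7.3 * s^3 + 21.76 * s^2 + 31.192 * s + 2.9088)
Denominator: s^4 + 7.3*s^3 + 21.76*s^2 + 31.192*s + 2.9088 = (s + 3.6)(s + 0.1)(s^2 + 3.6*s + 8.08). Poles: -0.1, -1.8 + 2.2j, -1.8 - 2.2j, -3.6. Stable (all poles in LHP)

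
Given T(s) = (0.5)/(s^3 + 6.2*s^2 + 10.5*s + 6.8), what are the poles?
Set denominator = 0: s^3 + 6.2*s^2 + 10.5*s + 6.8 = (s + 4)(s^2 + 2.2*s + 1.7) = 0 → Poles: -1.1 + 0.7j, -1.1 - 0.7j, -4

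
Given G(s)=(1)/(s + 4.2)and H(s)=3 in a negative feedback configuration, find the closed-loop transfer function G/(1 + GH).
Closed-loop T = G/(1+GH).
Numerator: G_num * H_den = 1.
Denominator: G_den * H_den + G_num * H_num = (s + 4.2) + (3) = s + 7.2.
T(s) = (1)/(s + 7.2)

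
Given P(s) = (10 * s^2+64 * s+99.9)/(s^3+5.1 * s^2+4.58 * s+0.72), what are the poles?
Set denominator = 0: s^3 + 5.1*s^2 + 4.58*s + 0.72 = (s + 0.9)(s + 4)(s + 0.2) = 0 → Poles: -0.2, -0.9, -4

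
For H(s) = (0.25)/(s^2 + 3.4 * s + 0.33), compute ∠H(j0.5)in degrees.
Substitute s = j*0.5: H(j0.5) = 0.00690512 - 0.146734j.
∠H(j0.5) = atan2(Im, Re) = atan2(-0.146734, 0.00690512) = -87.31°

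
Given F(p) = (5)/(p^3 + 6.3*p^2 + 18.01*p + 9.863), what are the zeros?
Numerator is a nonzero constant (5) → Zeros: none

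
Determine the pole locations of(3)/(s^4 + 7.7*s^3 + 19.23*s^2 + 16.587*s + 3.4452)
Set denominator = 0: s^4 + 7.7*s^3 + 19.23*s^2 + 16.587*s + 3.4452 = (s + 0.3)(s + 1.2)(s + 3.3)(s + 2.9) = 0 → Poles: -0.3, -1.2, -2.9, -3.3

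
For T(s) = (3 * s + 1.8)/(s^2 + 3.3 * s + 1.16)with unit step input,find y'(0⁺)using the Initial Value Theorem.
IVT: y'(0⁺) = lim_{s→∞} s²·Y(s) = lim_{s→∞} s·T(s).
deg(num) = 1, deg(den) = 2, relative degree = 1, so s·T(s) → (leading num)/(leading den) = 3/1 = 3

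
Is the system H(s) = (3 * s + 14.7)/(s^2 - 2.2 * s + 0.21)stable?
Denominator: s^2 - 2.2*s + 0.21 = (s - 2.1)(s - 0.1). Poles: 0.1, 2.1. All Re(p)<0: No (unstable)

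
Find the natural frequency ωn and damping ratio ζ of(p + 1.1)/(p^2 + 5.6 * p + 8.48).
Underdamped: complex pole -2.8 + 0.8j. ωn = |pole| = 2.912, ζ = -Re(pole)/ωn = 0.9615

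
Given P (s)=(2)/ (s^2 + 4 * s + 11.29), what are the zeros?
Numerator is a nonzero constant (2) → Zeros: none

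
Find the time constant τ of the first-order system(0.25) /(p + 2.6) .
First-order system: τ = -1/pole. Pole = -2.6. τ = -1/(-2.6) = 0.3846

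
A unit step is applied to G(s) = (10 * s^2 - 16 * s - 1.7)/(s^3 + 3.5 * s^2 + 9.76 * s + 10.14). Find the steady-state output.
FVT: lim_{t→∞} y(t) = lim_{s→0} s*Y(s) where Y(s) = G(s)/s.
= lim_{s→0} G(s) = G(0) = num(0)/den(0) = -1.7/10.14 = -0.1677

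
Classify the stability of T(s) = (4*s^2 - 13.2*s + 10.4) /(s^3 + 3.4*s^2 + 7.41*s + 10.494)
Denominator: s^3 + 3.4*s^2 + 7.41*s + 10.494 = (s + 2.2)(s^2 + 1.2*s + 4.77). Poles: -0.6 + 2.1j, -0.6 - 2.1j, -2.2. Stable (all poles in LHP)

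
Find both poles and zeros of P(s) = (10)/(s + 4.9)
Set denominator = 0: s + 4.9 = 0 → Poles: -4.9
Numerator is a nonzero constant (10) → Zeros: none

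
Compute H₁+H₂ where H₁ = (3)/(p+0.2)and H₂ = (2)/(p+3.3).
Parallel: H = H₁ + H₂ = (n₁·d₂ + n₂·d₁)/(d₁·d₂).
n₁·d₂ = 3*p + 9.9. n₂·d₁ = 2*p + 0.4. Sum = 5*p + 10.3. d₁·d₂ = p^2 + 3.5*p + 0.66.
H(p) = (5*p + 10.3)/(p^2 + 3.5*p + 0.66)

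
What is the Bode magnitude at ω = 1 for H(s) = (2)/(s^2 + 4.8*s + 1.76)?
Substitute s = j*1: H(j1) = 0.0643588 - 0.406477j.
|H(j1)| = sqrt(Re² + Im²) = 0.4115.
20*log₁₀(0.4115) = -7.71 dB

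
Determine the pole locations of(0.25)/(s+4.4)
Set denominator = 0: s + 4.4 = 0 → Poles: -4.4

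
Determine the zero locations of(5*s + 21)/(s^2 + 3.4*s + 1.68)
Set numerator = 0: 5*s + 21 = 0 → Zeros: -4.2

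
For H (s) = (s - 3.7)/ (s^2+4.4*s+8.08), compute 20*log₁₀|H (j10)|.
Substitute s = j*10: H(j10) = 0.0751163 - 0.0728338j.
|H(j10)| = sqrt(Re² + Im²) = 0.1046.
20*log₁₀(0.1046) = -19.61 dB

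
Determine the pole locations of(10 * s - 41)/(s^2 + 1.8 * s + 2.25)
Set denominator = 0: s^2 + 1.8*s + 2.25 = 0 → Poles: -0.9 + 1.2j, -0.9 - 1.2j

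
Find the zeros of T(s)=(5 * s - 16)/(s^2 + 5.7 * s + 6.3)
Set numerator = 0: 5*s - 16 = 0 → Zeros: 3.2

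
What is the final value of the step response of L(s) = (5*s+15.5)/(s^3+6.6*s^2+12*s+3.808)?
FVT: lim_{t→∞} y(t) = lim_{s→0} s*Y(s) where Y(s) = L(s)/s.
= lim_{s→0} L(s) = L(0) = num(0)/den(0) = 15.5/3.808 = 4.07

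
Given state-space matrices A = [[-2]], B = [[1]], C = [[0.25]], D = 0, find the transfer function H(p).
H(p) = C(pI - A)⁻¹B + D.
Characteristic polynomial det(pI - A) = p + 2.
Numerator from C·adj(pI-A)·B + D·det(pI-A) = 0.25.
H(p) = (0.25)/(p + 2)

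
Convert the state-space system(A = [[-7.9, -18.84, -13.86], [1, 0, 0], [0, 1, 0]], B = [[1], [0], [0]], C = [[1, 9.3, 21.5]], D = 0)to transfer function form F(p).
F(p) = C(pI - A)⁻¹B + D.
Characteristic polynomial det(pI - A) = p^3 + 7.9*p^2 + 18.84*p + 13.86.
Numerator from C·adj(pI-A)·B + D·det(pI-A) = p^2 + 9.3*p + 21.5.
F(p) = (p^2 + 9.3*p + 21.5)/(p^3 + 7.9*p^2 + 18.84*p + 13.86)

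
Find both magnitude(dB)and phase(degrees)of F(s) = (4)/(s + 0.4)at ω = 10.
Substitute s = j*10: F(j10) = 0.0159744 - 0.399361j.
|F| = 20*log₁₀(sqrt(Re²+Im²)) = -7.97 dB.
∠F = atan2(Im, Re) = -87.71°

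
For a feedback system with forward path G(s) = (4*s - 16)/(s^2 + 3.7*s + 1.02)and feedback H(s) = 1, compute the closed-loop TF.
Closed-loop T = G/(1+GH).
Numerator: G_num * H_den = 4*s - 16.
Denominator: G_den * H_den + G_num * H_num = (s^2 + 3.7*s + 1.02) + (4*s - 16) = s^2 + 7.7*s - 14.98.
T(s) = (4*s - 16)/(s^2 + 7.7*s - 14.98)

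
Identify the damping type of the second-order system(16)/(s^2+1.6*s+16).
Standard form: ωn²/(s²+2ζωn·s+ωn²) gives ωn=4, ζ=0.2.
Underdamped (ζ = 0.2 < 1)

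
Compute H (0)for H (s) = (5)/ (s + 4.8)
DC gain = H(0) = num(0)/den(0) = 5/4.8 = 1.042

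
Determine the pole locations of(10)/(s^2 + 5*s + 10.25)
Set denominator = 0: s^2 + 5*s + 10.25 = 0 → Poles: -2.5 + 2j, -2.5 - 2j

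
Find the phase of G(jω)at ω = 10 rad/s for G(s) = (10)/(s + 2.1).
Substitute s = j*10: G(j10) = 0.20113 - 0.957763j.
∠G(j10) = atan2(Im, Re) = atan2(-0.957763, 0.20113) = -78.14°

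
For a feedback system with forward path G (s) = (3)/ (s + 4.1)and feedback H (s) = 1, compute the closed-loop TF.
Closed-loop T = G/(1+GH).
Numerator: G_num * H_den = 3.
Denominator: G_den * H_den + G_num * H_num = (s + 4.1) + (3) = s + 7.1.
T(s) = (3)/(s + 7.1)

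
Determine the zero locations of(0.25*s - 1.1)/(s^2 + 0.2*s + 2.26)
Set numerator = 0: 0.25*s - 1.1 = 0 → Zeros: 4.4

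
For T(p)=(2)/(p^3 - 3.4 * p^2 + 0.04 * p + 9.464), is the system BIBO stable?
Denominator: p^3 - 3.4*p^2 + 0.04*p + 9.464 = (p + 1.4)(p^2 - 4.8*p + 6.76). Poles: -1.4, 2.4 + 1j, 2.4 - 1j. All Re(p)<0: No (unstable)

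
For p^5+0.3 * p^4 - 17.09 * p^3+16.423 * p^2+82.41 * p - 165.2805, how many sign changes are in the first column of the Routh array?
Routh array:
p^5: [1, -17.09, 82.41]; p^4: [0.3, 16.423, -165.2805]; p^3: [-71.8333, 633.345]; p^2: [19.0681, -165.2805]; p^1: [10.6991]; p^0: [-165.2805]
First column: [1, 0.3, -71.8333, 19.0681, 10.6991, -165.2805]. Sign changes = 3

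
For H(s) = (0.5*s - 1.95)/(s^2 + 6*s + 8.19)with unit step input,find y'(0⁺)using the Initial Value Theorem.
IVT: y'(0⁺) = lim_{s→∞} s²·Y(s) = lim_{s→∞} s·H(s).
deg(num) = 1, deg(den) = 2, relative degree = 1, so s·H(s) → (leading num)/(leading den) = 0.5/1 = 0.5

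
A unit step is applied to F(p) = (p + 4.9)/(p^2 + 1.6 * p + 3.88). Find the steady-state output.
FVT: lim_{t→∞} y(t) = lim_{p→0} p*Y(p) where Y(p) = F(p)/p.
= lim_{p→0} F(p) = F(0) = num(0)/den(0) = 4.9/3.88 = 1.263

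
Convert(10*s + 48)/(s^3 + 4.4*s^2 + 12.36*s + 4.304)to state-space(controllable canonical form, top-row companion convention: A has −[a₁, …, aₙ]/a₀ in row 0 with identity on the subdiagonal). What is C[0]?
Reachable canonical form: C = numerator coefficients (right-aligned, zero-padded to length n).
num = 10*s + 48, C = [[0, 10, 48]].
C[0] = 0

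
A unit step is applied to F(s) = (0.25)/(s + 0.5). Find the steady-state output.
FVT: lim_{t→∞} y(t) = lim_{s→0} s*Y(s) where Y(s) = F(s)/s.
= lim_{s→0} F(s) = F(0) = num(0)/den(0) = 0.25/0.5 = 0.5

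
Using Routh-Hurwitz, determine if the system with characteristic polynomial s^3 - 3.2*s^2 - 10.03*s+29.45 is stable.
Routh array:
s^3: [1, -10.03]; s^2: [-3.2, 29.45]; s^1: [-0.826875]; s^0: [29.45]
First column: [1, -3.2, -0.826875, 29.45]. Sign changes = 2.
No, unstable (2 RHP root(s))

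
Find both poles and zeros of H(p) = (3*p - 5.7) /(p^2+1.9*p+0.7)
Set denominator = 0: p^2 + 1.9*p + 0.7 = (p + 0.5)(p + 1.4) = 0 → Poles: -0.5, -1.4
Set numerator = 0: 3*p - 5.7 = 0 → Zeros: 1.9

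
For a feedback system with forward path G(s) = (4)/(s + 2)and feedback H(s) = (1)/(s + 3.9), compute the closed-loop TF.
Closed-loop T = G/(1+GH).
Numerator: G_num * H_den = 4*s + 15.6.
Denominator: G_den * H_den + G_num * H_num = (s^2 + 5.9*s + 7.8) + (4) = s^2 + 5.9*s + 11.8.
T(s) = (4*s + 15.6)/(s^2 + 5.9*s + 11.8)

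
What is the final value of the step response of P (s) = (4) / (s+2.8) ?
FVT: lim_{t→∞} y(t) = lim_{s→0} s*Y(s) where Y(s) = P(s)/s.
= lim_{s→0} P(s) = P(0) = num(0)/den(0) = 4/2.8 = 1.429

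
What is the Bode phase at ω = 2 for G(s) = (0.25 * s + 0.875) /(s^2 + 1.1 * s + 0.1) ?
Substitute s = j*2: G(j2) = -0.115337 - 0.193267j.
∠G(j2) = atan2(Im, Re) = atan2(-0.193267, -0.115337) = -120.83°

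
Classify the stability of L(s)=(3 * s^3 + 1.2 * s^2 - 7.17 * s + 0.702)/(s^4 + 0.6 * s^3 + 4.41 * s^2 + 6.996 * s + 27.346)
Denominator: s^4 + 0.6*s^3 + 4.41*s^2 + 6.996*s + 27.346 = (s^2 - 2.2*s + 6.05)(s^2 + 2.8*s + 4.52). Poles: -1.4 + 1.6j, -1.4 - 1.6j, 1.1 + 2.2j, 1.1 - 2.2j. Unstable (2 pole(s) in RHP)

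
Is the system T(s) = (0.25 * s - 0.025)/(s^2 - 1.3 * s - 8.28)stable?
Denominator: s^2 - 1.3*s - 8.28 = (s - 3.6)(s + 2.3). Poles: -2.3, 3.6. All Re(p)<0: No (unstable)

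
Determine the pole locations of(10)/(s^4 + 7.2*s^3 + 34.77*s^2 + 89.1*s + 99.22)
Set denominator = 0: s^4 + 7.2*s^3 + 34.77*s^2 + 89.1*s + 99.22 = (s^2 + 4.4*s + 6.05)(s^2 + 2.8*s + 16.4) = 0 → Poles: -1.4 + 3.8j, -1.4 - 3.8j, -2.2 + 1.1j, -2.2 - 1.1j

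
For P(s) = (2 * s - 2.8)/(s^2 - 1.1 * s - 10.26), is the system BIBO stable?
Denominator: s^2 - 1.1*s - 10.26 = (s - 3.8)(s + 2.7). Poles: -2.7, 3.8. All Re(p)<0: No (unstable)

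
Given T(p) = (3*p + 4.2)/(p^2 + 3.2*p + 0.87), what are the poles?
Set denominator = 0: p^2 + 3.2*p + 0.87 = (p + 0.3)(p + 2.9) = 0 → Poles: -0.3, -2.9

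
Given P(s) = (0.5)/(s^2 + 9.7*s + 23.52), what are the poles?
Set denominator = 0: s^2 + 9.7*s + 23.52 = (s + 4.9)(s + 4.8) = 0 → Poles: -4.8, -4.9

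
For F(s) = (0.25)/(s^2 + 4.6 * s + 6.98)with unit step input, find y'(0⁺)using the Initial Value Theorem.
IVT: y'(0⁺) = lim_{s→∞} s²·Y(s) = lim_{s→∞} s·F(s).
deg(num) = 0, deg(den) = 2, relative degree = 2 ≥ 2, so s·F(s) → 0. Initial slope = 0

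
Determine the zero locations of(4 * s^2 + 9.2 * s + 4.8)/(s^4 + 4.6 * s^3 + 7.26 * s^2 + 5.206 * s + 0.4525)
Set numerator = 0: 4*s^2 + 9.2*s + 4.8 = 4*(s + 1.5)(s + 0.8) = 0 → Zeros: -0.8, -1.5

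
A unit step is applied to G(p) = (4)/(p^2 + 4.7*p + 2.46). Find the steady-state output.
FVT: lim_{t→∞} y(t) = lim_{p→0} p*Y(p) where Y(p) = G(p)/p.
= lim_{p→0} G(p) = G(0) = num(0)/den(0) = 4/2.46 = 1.626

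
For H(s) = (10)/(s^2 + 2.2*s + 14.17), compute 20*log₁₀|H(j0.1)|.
Substitute s = j*0.1: H(j0.1) = 0.706044 - 0.0109696j.
|H(j0.1)| = sqrt(Re² + Im²) = 0.7061.
20*log₁₀(0.7061) = -3.02 dB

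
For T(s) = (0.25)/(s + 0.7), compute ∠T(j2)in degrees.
Substitute s = j*2: T(j2) = 0.0389755 - 0.111359j.
∠T(j2) = atan2(Im, Re) = atan2(-0.111359, 0.0389755) = -70.71°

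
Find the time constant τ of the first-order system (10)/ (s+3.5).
First-order system: τ = -1/pole. Pole = -3.5. τ = -1/(-3.5) = 0.2857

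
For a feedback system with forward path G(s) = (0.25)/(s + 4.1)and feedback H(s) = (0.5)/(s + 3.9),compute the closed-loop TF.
Closed-loop T = G/(1+GH).
Numerator: G_num * H_den = 0.25*s + 0.975.
Denominator: G_den * H_den + G_num * H_num = (s^2 + 8*s + 15.99) + (0.125) = s^2 + 8*s + 16.115.
T(s) = (0.25*s + 0.975)/(s^2 + 8*s + 16.115)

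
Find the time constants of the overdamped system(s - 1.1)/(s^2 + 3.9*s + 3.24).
Overdamped: real poles at -1.2, -2.7. τ = -1/pole → τ₁ = 0.8333, τ₂ = 0.3704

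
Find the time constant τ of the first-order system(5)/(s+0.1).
First-order system: τ = -1/pole. Pole = -0.1. τ = -1/(-0.1) = 10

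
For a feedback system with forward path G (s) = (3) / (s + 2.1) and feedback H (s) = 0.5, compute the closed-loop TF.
Closed-loop T = G/(1+GH).
Numerator: G_num * H_den = 3.
Denominator: G_den * H_den + G_num * H_num = (s + 2.1) + (1.5) = s + 3.6.
T(s) = (3)/(s + 3.6)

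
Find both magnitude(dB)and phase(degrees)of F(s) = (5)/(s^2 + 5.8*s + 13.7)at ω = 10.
Substitute s = j*10: F(j10) = -0.0399105 - 0.0268228j.
|F| = 20*log₁₀(sqrt(Re²+Im²)) = -26.36 dB.
∠F = atan2(Im, Re) = -146.10°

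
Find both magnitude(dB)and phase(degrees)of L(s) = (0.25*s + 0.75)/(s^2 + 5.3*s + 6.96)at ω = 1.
Substitute s = j*1: L(j1) = 0.0910997 - 0.0390652j.
|L| = 20*log₁₀(sqrt(Re²+Im²)) = -20.08 dB.
∠L = atan2(Im, Re) = -23.21°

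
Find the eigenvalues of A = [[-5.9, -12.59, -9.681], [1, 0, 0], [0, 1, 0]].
Eigenvalues solve det(λI - A) = 0.
Characteristic polynomial: λ^3 + 5.9*λ^2 + 12.59*λ + 9.681 = 0.
Factor: (λ + 2.1)(λ^2 + 3.8*λ + 4.61) = 0.
Roots: -1.9 + 1j, -1.9 - 1j, -2.1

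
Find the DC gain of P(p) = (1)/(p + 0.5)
DC gain = P(0) = num(0)/den(0) = 1/0.5 = 2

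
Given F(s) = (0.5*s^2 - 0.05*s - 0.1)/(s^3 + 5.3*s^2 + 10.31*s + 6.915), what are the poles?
Set denominator = 0: s^3 + 5.3*s^2 + 10.31*s + 6.915 = (s + 1.5)(s^2 + 3.8*s + 4.61) = 0 → Poles: -1.5, -1.9 + 1j, -1.9 - 1j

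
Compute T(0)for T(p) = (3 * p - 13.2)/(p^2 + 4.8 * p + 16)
DC gain = T(0) = num(0)/den(0) = -13.2/16 = -0.825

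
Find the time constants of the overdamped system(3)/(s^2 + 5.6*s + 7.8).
Overdamped: real poles at -3, -2.6. τ = -1/pole → τ₁ = 0.3333, τ₂ = 0.3846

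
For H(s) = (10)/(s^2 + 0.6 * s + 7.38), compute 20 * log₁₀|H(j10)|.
Substitute s = j*10: H(j10) = -0.107517 - 0.00696503j.
|H(j10)| = sqrt(Re² + Im²) = 0.1077.
20*log₁₀(0.1077) = -19.35 dB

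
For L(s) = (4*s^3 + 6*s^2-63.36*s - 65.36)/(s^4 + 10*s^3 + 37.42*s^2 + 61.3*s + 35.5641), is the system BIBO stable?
Denominator: s^4 + 10*s^3 + 37.42*s^2 + 61.3*s + 35.5641 = (s + 3.3)(s + 1.3)(s^2 + 5.4*s + 8.29). Poles: -1.3, -2.7 + 1j, -2.7 - 1j, -3.3. All Re(p)<0: Yes (stable)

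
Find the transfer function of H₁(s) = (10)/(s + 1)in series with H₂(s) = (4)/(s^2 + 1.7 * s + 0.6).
Series: H = H₁ · H₂ = (n₁·n₂)/(d₁·d₂).
Num: n₁·n₂ = 40. Den: d₁·d₂ = s^3 + 2.7*s^2 + 2.3*s + 0.6.
H(s) = (40)/(s^3 + 2.7*s^2 + 2.3*s + 0.6)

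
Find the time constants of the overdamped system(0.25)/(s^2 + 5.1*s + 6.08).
Overdamped: real poles at -3.2, -1.9. τ = -1/pole → τ₁ = 0.3125, τ₂ = 0.5263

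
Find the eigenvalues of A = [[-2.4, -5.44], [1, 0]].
Eigenvalues solve det(λI - A) = 0.
Characteristic polynomial: λ^2 + 2.4*λ + 5.44 = 0.
Roots: -1.2 + 2j, -1.2 - 2j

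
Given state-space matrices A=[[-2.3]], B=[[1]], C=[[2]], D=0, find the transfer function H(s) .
H(s) = C(sI - A)⁻¹B + D.
Characteristic polynomial det(sI - A) = s + 2.3.
Numerator from C·adj(sI-A)·B + D·det(sI-A) = 2.
H(s) = (2)/(s + 2.3)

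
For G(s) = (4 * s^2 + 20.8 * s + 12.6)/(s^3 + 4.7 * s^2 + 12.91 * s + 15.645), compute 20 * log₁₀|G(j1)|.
Substitute s = j*1: G(j1) = 1.30658 + 0.478633j.
|G(j1)| = sqrt(Re² + Im²) = 1.391.
20*log₁₀(1.391) = 2.87 dB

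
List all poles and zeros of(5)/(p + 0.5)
Set denominator = 0: p + 0.5 = 0 → Poles: -0.5
Numerator is a nonzero constant (5) → Zeros: none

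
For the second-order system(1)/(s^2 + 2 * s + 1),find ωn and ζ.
Standard form: ωn²/(s²+2ζωn·s+ωn²).
const=1=ωn² → ωn=1, s coeff=2=2ζωn → ζ=1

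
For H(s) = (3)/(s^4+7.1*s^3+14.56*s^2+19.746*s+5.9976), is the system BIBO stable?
Denominator: s^4 + 7.1*s^3 + 14.56*s^2 + 19.746*s + 5.9976 = (s + 0.4)(s + 4.9)(s^2 + 1.8*s + 3.06). Poles: -0.4, -0.9 + 1.5j, -0.9 - 1.5j, -4.9. All Re(p)<0: Yes (stable)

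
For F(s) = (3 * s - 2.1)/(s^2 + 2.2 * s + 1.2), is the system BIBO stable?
Denominator: s^2 + 2.2*s + 1.2 = (s + 1)(s + 1.2). Poles: -1, -1.2. All Re(p)<0: Yes (stable)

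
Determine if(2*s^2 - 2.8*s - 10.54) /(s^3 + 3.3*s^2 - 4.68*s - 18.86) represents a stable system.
Denominator: s^3 + 3.3*s^2 - 4.68*s - 18.86 = (s - 2.3)(s^2 + 5.6*s + 8.2). Poles: -2.8 + 0.6j, -2.8 - 0.6j, 2.3. All Re(p)<0: No (unstable)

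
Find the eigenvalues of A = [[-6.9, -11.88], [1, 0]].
Eigenvalues solve det(λI - A) = 0.
Characteristic polynomial: λ^2 + 6.9*λ + 11.88 = 0.
Factor: (λ + 3.6)(λ + 3.3) = 0.
Roots: -3.3, -3.6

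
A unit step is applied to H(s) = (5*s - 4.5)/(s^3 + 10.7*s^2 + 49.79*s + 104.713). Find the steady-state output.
FVT: lim_{t→∞} y(t) = lim_{s→0} s*Y(s) where Y(s) = H(s)/s.
= lim_{s→0} H(s) = H(0) = num(0)/den(0) = -4.5/104.713 = -0.04297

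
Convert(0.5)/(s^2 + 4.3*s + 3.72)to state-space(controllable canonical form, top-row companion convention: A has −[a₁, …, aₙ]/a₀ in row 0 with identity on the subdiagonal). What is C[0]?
Reachable canonical form: C = numerator coefficients (right-aligned, zero-padded to length n).
num = 0.5, C = [[0, 0.5]].
C[0] = 0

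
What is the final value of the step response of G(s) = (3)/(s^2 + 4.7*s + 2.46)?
FVT: lim_{t→∞} y(t) = lim_{s→0} s*Y(s) where Y(s) = G(s)/s.
= lim_{s→0} G(s) = G(0) = num(0)/den(0) = 3/2.46 = 1.22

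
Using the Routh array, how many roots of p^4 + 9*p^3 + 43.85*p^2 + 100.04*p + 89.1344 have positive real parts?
Routh array:
p^4: [1, 43.85, 89.1344]; p^3: [9, 100.04]; p^2: [32.7344, 89.1344]; p^1: [75.5334]; p^0: [89.1344]
First column: [1, 9, 32.7344, 75.5334, 89.1344]. Sign changes = RHP roots = 0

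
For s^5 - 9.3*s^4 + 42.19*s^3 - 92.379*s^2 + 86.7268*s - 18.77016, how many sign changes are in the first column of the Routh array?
Routh array:
s^5: [1, 42.19, 86.7268]; s^4: [-9.3, -92.379, -18.77016]; s^3: [32.2568, 84.7085]; s^2: [-67.9566, -18.77016]; s^1: [75.7989]; s^0: [-18.77016]
First column: [1, -9.3, 32.2568, -67.9566, 75.7989, -18.77016]. Sign changes = 5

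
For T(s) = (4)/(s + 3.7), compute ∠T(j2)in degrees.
Substitute s = j*2: T(j2) = 0.836631 - 0.452233j.
∠T(j2) = atan2(Im, Re) = atan2(-0.452233, 0.836631) = -28.39°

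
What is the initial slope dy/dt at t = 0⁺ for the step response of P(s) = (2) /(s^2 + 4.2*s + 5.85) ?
IVT: y'(0⁺) = lim_{s→∞} s²·Y(s) = lim_{s→∞} s·P(s).
deg(num) = 0, deg(den) = 2, relative degree = 2 ≥ 2, so s·P(s) → 0. Initial slope = 0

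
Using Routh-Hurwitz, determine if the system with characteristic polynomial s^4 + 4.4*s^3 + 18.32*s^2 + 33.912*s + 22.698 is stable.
Routh array:
s^4: [1, 18.32, 22.698]; s^3: [4.4, 33.912]; s^2: [10.6127, 22.698]; s^1: [24.5015]; s^0: [22.698]
First column: [1, 4.4, 10.6127, 24.5015, 22.698]. Sign changes = 0.
Yes, stable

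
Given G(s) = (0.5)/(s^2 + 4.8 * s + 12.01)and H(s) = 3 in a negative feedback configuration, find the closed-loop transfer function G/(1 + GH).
Closed-loop T = G/(1+GH).
Numerator: G_num * H_den = 0.5.
Denominator: G_den * H_den + G_num * H_num = (s^2 + 4.8*s + 12.01) + (1.5) = s^2 + 4.8*s + 13.51.
T(s) = (0.5)/(s^2 + 4.8*s + 13.51)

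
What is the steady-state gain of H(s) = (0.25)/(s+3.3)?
DC gain = H(0) = num(0)/den(0) = 0.25/3.3 = 0.07576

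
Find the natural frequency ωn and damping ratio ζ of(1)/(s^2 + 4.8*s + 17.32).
Underdamped: complex pole -2.4 + 3.4j. ωn = |pole| = 4.162, ζ = -Re(pole)/ωn = 0.5767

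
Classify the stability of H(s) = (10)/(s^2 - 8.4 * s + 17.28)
Denominator: s^2 - 8.4*s + 17.28 = (s - 4.8)(s - 3.6). Poles: 3.6, 4.8. Unstable (2 pole(s) in RHP)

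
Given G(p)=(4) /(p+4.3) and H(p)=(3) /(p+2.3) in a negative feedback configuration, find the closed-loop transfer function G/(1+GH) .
Closed-loop T = G/(1+GH).
Numerator: G_num * H_den = 4*p + 9.2.
Denominator: G_den * H_den + G_num * H_num = (p^2 + 6.6*p + 9.89) + (12) = p^2 + 6.6*p + 21.89.
T(p) = (4*p + 9.2)/(p^2 + 6.6*p + 21.89)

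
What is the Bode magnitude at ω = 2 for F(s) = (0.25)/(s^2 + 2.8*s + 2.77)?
Substitute s = j*2: F(j2) = -0.00935421 - 0.0425883j.
|F(j2)| = sqrt(Re² + Im²) = 0.0436.
20*log₁₀(0.0436) = -27.21 dB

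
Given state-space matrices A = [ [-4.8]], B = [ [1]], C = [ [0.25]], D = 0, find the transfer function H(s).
H(s) = C(sI - A)⁻¹B + D.
Characteristic polynomial det(sI - A) = s + 4.8.
Numerator from C·adj(sI-A)·B + D·det(sI-A) = 0.25.
H(s) = (0.25)/(s + 4.8)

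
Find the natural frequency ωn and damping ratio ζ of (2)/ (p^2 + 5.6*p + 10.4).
Underdamped: complex pole -2.8 + 1.6j. ωn = |pole| = 3.225, ζ = -Re(pole)/ωn = 0.8682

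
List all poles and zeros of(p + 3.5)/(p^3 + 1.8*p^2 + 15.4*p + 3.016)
Set denominator = 0: p^3 + 1.8*p^2 + 15.4*p + 3.016 = (p + 0.2)(p^2 + 1.6*p + 15.08) = 0 → Poles: -0.2, -0.8 + 3.8j, -0.8 - 3.8j
Set numerator = 0: p + 3.5 = 0 → Zeros: -3.5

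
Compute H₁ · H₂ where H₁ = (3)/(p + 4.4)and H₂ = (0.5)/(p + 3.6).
Series: H = H₁ · H₂ = (n₁·n₂)/(d₁·d₂).
Num: n₁·n₂ = 1.5. Den: d₁·d₂ = p^2 + 8*p + 15.84.
H(p) = (1.5)/(p^2 + 8*p + 15.84)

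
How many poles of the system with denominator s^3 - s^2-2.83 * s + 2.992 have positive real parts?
s^3 - s^2 - 2.83*s + 2.992 = (s - 1.1)(s + 1.7)(s - 1.6). Poles: -1.7, 1.1, 1.6. RHP poles (Re>0): 2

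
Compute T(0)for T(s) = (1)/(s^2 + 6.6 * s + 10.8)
DC gain = T(0) = num(0)/den(0) = 1/10.8 = 0.09259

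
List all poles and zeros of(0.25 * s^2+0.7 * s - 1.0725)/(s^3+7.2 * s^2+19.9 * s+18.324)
Set denominator = 0: s^3 + 7.2*s^2 + 19.9*s + 18.324 = (s + 1.8)(s^2 + 5.4*s + 10.18) = 0 → Poles: -1.8, -2.7 + 1.7j, -2.7 - 1.7j
Set numerator = 0: 0.25*s^2 + 0.7*s - 1.0725 = 0.25*(s - 1.1)(s + 3.9) = 0 → Zeros: -3.9, 1.1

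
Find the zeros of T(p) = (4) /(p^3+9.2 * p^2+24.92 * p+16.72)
Numerator is a nonzero constant (4) → Zeros: none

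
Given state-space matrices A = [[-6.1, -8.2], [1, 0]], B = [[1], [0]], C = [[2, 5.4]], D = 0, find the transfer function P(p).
P(p) = C(pI - A)⁻¹B + D.
Characteristic polynomial det(pI - A) = p^2 + 6.1*p + 8.2.
Numerator from C·adj(pI-A)·B + D·det(pI-A) = 2*p + 5.4.
P(p) = (2*p + 5.4)/(p^2 + 6.1*p + 8.2)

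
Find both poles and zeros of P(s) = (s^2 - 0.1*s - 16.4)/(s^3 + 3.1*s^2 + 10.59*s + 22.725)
Set denominator = 0: s^3 + 3.1*s^2 + 10.59*s + 22.725 = (s + 2.5)(s^2 + 0.6*s + 9.09) = 0 → Poles: -0.3 + 3j, -0.3 - 3j, -2.5
Set numerator = 0: s^2 - 0.1*s - 16.4 = (s - 4.1)(s + 4) = 0 → Zeros: -4, 4.1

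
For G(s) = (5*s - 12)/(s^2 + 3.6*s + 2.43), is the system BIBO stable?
Denominator: s^2 + 3.6*s + 2.43 = (s + 2.7)(s + 0.9). Poles: -0.9, -2.7. All Re(p)<0: Yes (stable)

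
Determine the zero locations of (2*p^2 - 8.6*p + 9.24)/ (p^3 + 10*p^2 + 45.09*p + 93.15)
Set numerator = 0: 2*p^2 - 8.6*p + 9.24 = 2*(p - 2.2)(p - 2.1) = 0 → Zeros: 2.1, 2.2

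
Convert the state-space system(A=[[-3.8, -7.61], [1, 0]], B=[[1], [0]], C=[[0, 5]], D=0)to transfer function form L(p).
L(p) = C(pI - A)⁻¹B + D.
Characteristic polynomial det(pI - A) = p^2 + 3.8*p + 7.61.
Numerator from C·adj(pI-A)·B + D·det(pI-A) = 5.
L(p) = (5)/(p^2 + 3.8*p + 7.61)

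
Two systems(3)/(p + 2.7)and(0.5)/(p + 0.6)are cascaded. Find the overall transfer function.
Series: H = H₁ · H₂ = (n₁·n₂)/(d₁·d₂).
Num: n₁·n₂ = 1.5. Den: d₁·d₂ = p^2 + 3.3*p + 1.62.
H(p) = (1.5)/(p^2 + 3.3*p + 1.62)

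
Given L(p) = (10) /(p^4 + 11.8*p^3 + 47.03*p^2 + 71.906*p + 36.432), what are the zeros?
Numerator is a nonzero constant (10) → Zeros: none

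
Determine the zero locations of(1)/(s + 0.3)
Numerator is a nonzero constant (1) → Zeros: none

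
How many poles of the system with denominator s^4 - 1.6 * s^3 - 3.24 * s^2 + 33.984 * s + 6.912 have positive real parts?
s^4 - 1.6*s^3 - 3.24*s^2 + 33.984*s + 6.912 = (s + 0.2)(s + 3)(s^2 - 4.8*s + 11.52). Poles: -0.2, -3, 2.4 + 2.4j, 2.4 - 2.4j. RHP poles (Re>0): 2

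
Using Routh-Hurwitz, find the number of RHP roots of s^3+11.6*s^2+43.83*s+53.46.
Routh array:
s^3: [1, 43.83]; s^2: [11.6, 53.46]; s^1: [39.2214]; s^0: [53.46]
First column: [1, 11.6, 39.2214, 53.46]. Sign changes = RHP roots = 0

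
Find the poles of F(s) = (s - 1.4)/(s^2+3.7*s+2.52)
Set denominator = 0: s^2 + 3.7*s + 2.52 = (s + 0.9)(s + 2.8) = 0 → Poles: -0.9, -2.8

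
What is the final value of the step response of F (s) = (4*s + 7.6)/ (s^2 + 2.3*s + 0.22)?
FVT: lim_{t→∞} y(t) = lim_{s→0} s*Y(s) where Y(s) = F(s)/s.
= lim_{s→0} F(s) = F(0) = num(0)/den(0) = 7.6/0.22 = 34.55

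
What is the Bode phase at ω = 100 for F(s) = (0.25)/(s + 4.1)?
Substitute s = j*100: F(j100) = 0.000102328 - 0.0024958j.
∠F(j100) = atan2(Im, Re) = atan2(-0.0024958, 0.000102328) = -87.65°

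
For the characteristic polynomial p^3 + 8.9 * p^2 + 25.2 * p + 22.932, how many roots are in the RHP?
p^3 + 8.9*p^2 + 25.2*p + 22.932 = (p + 2.1)(p + 2.6)(p + 4.2). Poles: -2.1, -2.6, -4.2. RHP poles (Re>0): 0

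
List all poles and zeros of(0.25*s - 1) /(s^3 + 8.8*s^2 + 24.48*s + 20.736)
Set denominator = 0: s^3 + 8.8*s^2 + 24.48*s + 20.736 = (s + 1.6)(s + 3.6)(s + 3.6) = 0 → Poles: -1.6, -3.6, -3.6
Set numerator = 0: 0.25*s - 1 = 0 → Zeros: 4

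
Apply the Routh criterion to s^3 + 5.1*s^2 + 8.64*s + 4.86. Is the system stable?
Routh array:
s^3: [1, 8.64]; s^2: [5.1, 4.86]; s^1: [7.68706]; s^0: [4.86]
First column: [1, 5.1, 7.68706, 4.86]. Sign changes = 0.
Yes, stable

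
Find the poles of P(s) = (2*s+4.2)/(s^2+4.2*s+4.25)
Set denominator = 0: s^2 + 4.2*s + 4.25 = (s + 2.5)(s + 1.7) = 0 → Poles: -1.7, -2.5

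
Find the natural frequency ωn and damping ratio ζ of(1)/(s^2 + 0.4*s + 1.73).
Underdamped: complex pole -0.2 + 1.3j. ωn = |pole| = 1.315, ζ = -Re(pole)/ωn = 0.1521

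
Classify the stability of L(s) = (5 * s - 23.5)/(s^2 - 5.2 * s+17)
Denominator: s^2 - 5.2*s + 17. Poles: 2.6 + 3.2j, 2.6 - 3.2j. Unstable (2 pole(s) in RHP)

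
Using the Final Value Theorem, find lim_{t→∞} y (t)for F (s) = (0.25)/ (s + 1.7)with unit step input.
FVT: lim_{t→∞} y(t) = lim_{s→0} s*Y(s) where Y(s) = F(s)/s.
= lim_{s→0} F(s) = F(0) = num(0)/den(0) = 0.25/1.7 = 0.1471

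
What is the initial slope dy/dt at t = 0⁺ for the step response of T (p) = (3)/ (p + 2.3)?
IVT: y'(0⁺) = lim_{p→∞} p²·Y(p) = lim_{p→∞} p·T(p).
deg(num) = 0, deg(den) = 1, relative degree = 1, so p·T(p) → (leading num)/(leading den) = 3/1 = 3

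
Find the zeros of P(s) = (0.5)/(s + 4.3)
Numerator is a nonzero constant (0.5) → Zeros: none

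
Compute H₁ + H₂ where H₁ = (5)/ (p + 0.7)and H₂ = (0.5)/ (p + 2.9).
Parallel: H = H₁ + H₂ = (n₁·d₂ + n₂·d₁)/(d₁·d₂).
n₁·d₂ = 5*p + 14.5. n₂·d₁ = 0.5*p + 0.35. Sum = 5.5*p + 14.85. d₁·d₂ = p^2 + 3.6*p + 2.03.
H(p) = (5.5*p + 14.85)/(p^2 + 3.6*p + 2.03)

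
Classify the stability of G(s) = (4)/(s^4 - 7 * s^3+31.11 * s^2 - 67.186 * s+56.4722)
Denominator: s^4 - 7*s^3 + 31.11*s^2 - 67.186*s + 56.4722 = (s^2 - 3.6*s + 3.73)(s^2 - 3.4*s + 15.14). Poles: 1.7 + 3.5j, 1.7 - 3.5j, 1.8 + 0.7j, 1.8 - 0.7j. Unstable (4 pole(s) in RHP)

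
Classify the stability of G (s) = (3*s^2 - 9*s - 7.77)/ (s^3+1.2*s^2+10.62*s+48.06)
Denominator: s^3 + 1.2*s^2 + 10.62*s + 48.06 = (s + 3)(s^2 - 1.8*s + 16.02). Poles: -3, 0.9 + 3.9j, 0.9 - 3.9j. Unstable (2 pole(s) in RHP)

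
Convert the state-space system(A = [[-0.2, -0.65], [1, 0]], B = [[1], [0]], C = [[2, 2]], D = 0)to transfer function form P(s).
P(s) = C(sI - A)⁻¹B + D.
Characteristic polynomial det(sI - A) = s^2 + 0.2*s + 0.65.
Numerator from C·adj(sI-A)·B + D·det(sI-A) = 2*s + 2.
P(s) = (2*s + 2)/(s^2 + 0.2*s + 0.65)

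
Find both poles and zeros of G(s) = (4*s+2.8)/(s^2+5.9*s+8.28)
Set denominator = 0: s^2 + 5.9*s + 8.28 = (s + 3.6)(s + 2.3) = 0 → Poles: -2.3, -3.6
Set numerator = 0: 4*s + 2.8 = 0 → Zeros: -0.7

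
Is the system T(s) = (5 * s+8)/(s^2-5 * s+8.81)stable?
Denominator: s^2 - 5*s + 8.81. Poles: 2.5 + 1.6j, 2.5 - 1.6j. All Re(p)<0: No (unstable)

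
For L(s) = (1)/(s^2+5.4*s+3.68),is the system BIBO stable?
Denominator: s^2 + 5.4*s + 3.68 = (s + 0.8)(s + 4.6). Poles: -0.8, -4.6. All Re(p)<0: Yes (stable)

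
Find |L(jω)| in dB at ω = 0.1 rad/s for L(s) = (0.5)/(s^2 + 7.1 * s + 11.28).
Substitute s = j*0.1: L(j0.1) = 0.0441902 - 0.00278394j.
|L(j0.1)| = sqrt(Re² + Im²) = 0.04428.
20*log₁₀(0.04428) = -27.08 dB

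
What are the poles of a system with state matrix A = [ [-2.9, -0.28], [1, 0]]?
Eigenvalues solve det(λI - A) = 0.
Characteristic polynomial: λ^2 + 2.9*λ + 0.28 = 0.
Factor: (λ + 0.1)(λ + 2.8) = 0.
Roots: -0.1, -2.8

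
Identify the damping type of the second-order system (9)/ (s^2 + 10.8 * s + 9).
Standard form: ωn²/(s²+2ζωn·s+ωn²) gives ωn=3, ζ=1.8.
Overdamped (ζ = 1.8 > 1)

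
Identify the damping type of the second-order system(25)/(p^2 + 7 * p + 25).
Standard form: ωn²/(p²+2ζωn·p+ωn²) gives ωn=5, ζ=0.7.
Underdamped (ζ = 0.7 < 1)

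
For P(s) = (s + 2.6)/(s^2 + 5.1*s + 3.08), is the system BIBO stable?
Denominator: s^2 + 5.1*s + 3.08 = (s + 0.7)(s + 4.4). Poles: -0.7, -4.4. All Re(p)<0: Yes (stable)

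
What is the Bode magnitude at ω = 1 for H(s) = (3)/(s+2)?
Substitute s = j*1: H(j1) = 1.2 - 0.6j.
|H(j1)| = sqrt(Re² + Im²) = 1.342.
20*log₁₀(1.342) = 2.55 dB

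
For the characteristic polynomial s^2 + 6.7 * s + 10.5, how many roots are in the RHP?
s^2 + 6.7*s + 10.5 = (s + 4.2)(s + 2.5). Poles: -2.5, -4.2. RHP poles (Re>0): 0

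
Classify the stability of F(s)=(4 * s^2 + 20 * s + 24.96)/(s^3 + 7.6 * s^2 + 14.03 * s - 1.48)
Denominator: s^3 + 7.6*s^2 + 14.03*s - 1.48 = (s - 0.1)(s + 4)(s + 3.7). Poles: -3.7, -4, 0.1. Unstable (1 pole(s) in RHP)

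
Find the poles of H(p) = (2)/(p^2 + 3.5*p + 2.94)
Set denominator = 0: p^2 + 3.5*p + 2.94 = (p + 2.1)(p + 1.4) = 0 → Poles: -1.4, -2.1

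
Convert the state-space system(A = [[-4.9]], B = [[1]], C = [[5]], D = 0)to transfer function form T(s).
T(s) = C(sI - A)⁻¹B + D.
Characteristic polynomial det(sI - A) = s + 4.9.
Numerator from C·adj(sI-A)·B + D·det(sI-A) = 5.
T(s) = (5)/(s + 4.9)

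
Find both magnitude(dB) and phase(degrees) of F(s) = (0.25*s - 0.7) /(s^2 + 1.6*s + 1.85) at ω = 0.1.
Substitute s = j*0.1: F(j0.1) = -0.376407 + 0.046318j.
|F| = 20*log₁₀(sqrt(Re²+Im²)) = -8.42 dB.
∠F = atan2(Im, Re) = 172.98°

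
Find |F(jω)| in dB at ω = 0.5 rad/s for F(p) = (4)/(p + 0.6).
Substitute p = j*0.5: F(j0.5) = 3.93443 - 3.27869j.
|F(j0.5)| = sqrt(Re² + Im²) = 5.121.
20*log₁₀(5.121) = 14.19 dB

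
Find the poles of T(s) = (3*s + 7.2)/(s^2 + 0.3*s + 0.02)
Set denominator = 0: s^2 + 0.3*s + 0.02 = (s + 0.1)(s + 0.2) = 0 → Poles: -0.1, -0.2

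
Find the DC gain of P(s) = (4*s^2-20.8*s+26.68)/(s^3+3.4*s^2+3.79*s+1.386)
DC gain = P(0) = num(0)/den(0) = 26.68/1.386 = 19.25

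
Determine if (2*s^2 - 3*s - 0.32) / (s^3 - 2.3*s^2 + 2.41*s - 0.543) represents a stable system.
Denominator: s^3 - 2.3*s^2 + 2.41*s - 0.543 = (s - 0.3)(s^2 - 2*s + 1.81). Poles: 0.3, 1 + 0.9j, 1 - 0.9j. All Re(p)<0: No (unstable)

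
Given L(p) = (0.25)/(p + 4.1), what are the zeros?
Numerator is a nonzero constant (0.25) → Zeros: none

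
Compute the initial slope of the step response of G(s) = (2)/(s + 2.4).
IVT: y'(0⁺) = lim_{s→∞} s²·Y(s) = lim_{s→∞} s·G(s).
deg(num) = 0, deg(den) = 1, relative degree = 1, so s·G(s) → (leading num)/(leading den) = 2/1 = 2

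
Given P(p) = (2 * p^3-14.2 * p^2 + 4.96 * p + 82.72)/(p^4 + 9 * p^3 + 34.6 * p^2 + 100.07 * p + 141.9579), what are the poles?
Set denominator = 0: p^4 + 9*p^3 + 34.6*p^2 + 100.07*p + 141.9579 = (p + 4.9)(p + 2.7)(p^2 + 1.4*p + 10.73) = 0 → Poles: -0.7 + 3.2j, -0.7 - 3.2j, -2.7, -4.9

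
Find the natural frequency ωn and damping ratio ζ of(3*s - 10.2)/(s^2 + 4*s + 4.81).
Underdamped: complex pole -2 + 0.9j. ωn = |pole| = 2.193, ζ = -Re(pole)/ωn = 0.9119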